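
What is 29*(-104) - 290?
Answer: -3306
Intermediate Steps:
29*(-104) - 290 = -3016 - 290 = -3306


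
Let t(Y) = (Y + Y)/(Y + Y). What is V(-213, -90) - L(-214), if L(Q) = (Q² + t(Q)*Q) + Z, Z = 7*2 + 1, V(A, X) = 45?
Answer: -45552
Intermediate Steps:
t(Y) = 1 (t(Y) = (2*Y)/((2*Y)) = (2*Y)*(1/(2*Y)) = 1)
Z = 15 (Z = 14 + 1 = 15)
L(Q) = 15 + Q + Q² (L(Q) = (Q² + 1*Q) + 15 = (Q² + Q) + 15 = (Q + Q²) + 15 = 15 + Q + Q²)
V(-213, -90) - L(-214) = 45 - (15 - 214 + (-214)²) = 45 - (15 - 214 + 45796) = 45 - 1*45597 = 45 - 45597 = -45552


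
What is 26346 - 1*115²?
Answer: 13121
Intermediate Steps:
26346 - 1*115² = 26346 - 1*13225 = 26346 - 13225 = 13121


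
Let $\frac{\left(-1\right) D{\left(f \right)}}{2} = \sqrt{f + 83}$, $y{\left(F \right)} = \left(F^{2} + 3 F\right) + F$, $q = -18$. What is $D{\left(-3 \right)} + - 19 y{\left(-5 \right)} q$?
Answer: $1710 - 8 \sqrt{5} \approx 1692.1$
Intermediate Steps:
$y{\left(F \right)} = F^{2} + 4 F$
$D{\left(f \right)} = - 2 \sqrt{83 + f}$ ($D{\left(f \right)} = - 2 \sqrt{f + 83} = - 2 \sqrt{83 + f}$)
$D{\left(-3 \right)} + - 19 y{\left(-5 \right)} q = - 2 \sqrt{83 - 3} + - 19 \left(- 5 \left(4 - 5\right)\right) \left(-18\right) = - 2 \sqrt{80} + - 19 \left(\left(-5\right) \left(-1\right)\right) \left(-18\right) = - 2 \cdot 4 \sqrt{5} + \left(-19\right) 5 \left(-18\right) = - 8 \sqrt{5} - -1710 = - 8 \sqrt{5} + 1710 = 1710 - 8 \sqrt{5}$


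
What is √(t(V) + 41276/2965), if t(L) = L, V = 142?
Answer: √1370737290/2965 ≈ 12.487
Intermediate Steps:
√(t(V) + 41276/2965) = √(142 + 41276/2965) = √(462306/2965) = √1370737290/2965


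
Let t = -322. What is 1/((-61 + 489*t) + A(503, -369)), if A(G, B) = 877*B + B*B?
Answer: -1/344971 ≈ -2.8988e-6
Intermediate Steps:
A(G, B) = B**2 + 877*B (A(G, B) = 877*B + B**2 = B**2 + 877*B)
1/((-61 + 489*t) + A(503, -369)) = 1/((-61 + 489*(-322)) - 369*(877 - 369)) = 1/((-61 - 157458) - 369*508) = 1/(-157519 - 187452) = 1/(-344971) = -1/344971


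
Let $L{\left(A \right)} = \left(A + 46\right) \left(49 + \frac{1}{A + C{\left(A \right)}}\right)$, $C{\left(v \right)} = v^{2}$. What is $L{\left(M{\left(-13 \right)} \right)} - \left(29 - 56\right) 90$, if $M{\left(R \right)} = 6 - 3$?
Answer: $\frac{58021}{12} \approx 4835.1$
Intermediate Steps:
$M{\left(R \right)} = 3$
$L{\left(A \right)} = \left(46 + A\right) \left(49 + \frac{1}{A + A^{2}}\right)$ ($L{\left(A \right)} = \left(A + 46\right) \left(49 + \frac{1}{A + A^{2}}\right) = \left(46 + A\right) \left(49 + \frac{1}{A + A^{2}}\right)$)
$L{\left(M{\left(-13 \right)} \right)} - \left(29 - 56\right) 90 = \frac{46 + 49 \cdot 3^{3} + 2255 \cdot 3 + 2303 \cdot 3^{2}}{3 \left(1 + 3\right)} - \left(29 - 56\right) 90 = \frac{46 + 49 \cdot 27 + 6765 + 2303 \cdot 9}{3 \cdot 4} - \left(-27\right) 90 = \frac{1}{3} \cdot \frac{1}{4} \left(46 + 1323 + 6765 + 20727\right) - -2430 = \frac{1}{3} \cdot \frac{1}{4} \cdot 28861 + 2430 = \frac{28861}{12} + 2430 = \frac{58021}{12}$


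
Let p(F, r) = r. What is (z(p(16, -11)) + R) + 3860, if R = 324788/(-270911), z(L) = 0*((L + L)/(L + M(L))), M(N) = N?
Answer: 1045391672/270911 ≈ 3858.8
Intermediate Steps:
z(L) = 0 (z(L) = 0*((L + L)/(L + L)) = 0*((2*L)/((2*L))) = 0*((2*L)*(1/(2*L))) = 0*1 = 0)
R = -324788/270911 (R = 324788*(-1/270911) = -324788/270911 ≈ -1.1989)
(z(p(16, -11)) + R) + 3860 = (0 - 324788/270911) + 3860 = -324788/270911 + 3860 = 1045391672/270911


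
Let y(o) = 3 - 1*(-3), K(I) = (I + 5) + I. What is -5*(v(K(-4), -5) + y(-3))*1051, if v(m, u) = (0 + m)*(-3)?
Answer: -78825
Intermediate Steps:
K(I) = 5 + 2*I (K(I) = (5 + I) + I = 5 + 2*I)
v(m, u) = -3*m (v(m, u) = m*(-3) = -3*m)
y(o) = 6 (y(o) = 3 + 3 = 6)
-5*(v(K(-4), -5) + y(-3))*1051 = -5*(-3*(5 + 2*(-4)) + 6)*1051 = -5*(-3*(5 - 8) + 6)*1051 = -5*(-3*(-3) + 6)*1051 = -5*(9 + 6)*1051 = -5*15*1051 = -75*1051 = -78825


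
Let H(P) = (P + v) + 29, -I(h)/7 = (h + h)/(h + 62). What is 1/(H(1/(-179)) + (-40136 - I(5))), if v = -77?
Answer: -11993/481914249 ≈ -2.4886e-5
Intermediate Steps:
I(h) = -14*h/(62 + h) (I(h) = -7*(h + h)/(h + 62) = -7*2*h/(62 + h) = -14*h/(62 + h))
H(P) = -48 + P (H(P) = (P - 77) + 29 = (-77 + P) + 29 = -48 + P)
1/(H(1/(-179)) + (-40136 - I(5))) = 1/((-48 + 1/(-179)) + (-40136 - (-14)*5/(62 + 5))) = 1/((-48 - 1/179) + (-40136 - (-14)*5/67)) = 1/(-8593/179 + (-40136 - (-14)*5/67)) = 1/(-8593/179 + (-40136 - 1*(-70/67))) = 1/(-8593/179 + (-40136 + 70/67)) = 1/(-8593/179 - 2689042/67) = 1/(-481914249/11993) = -11993/481914249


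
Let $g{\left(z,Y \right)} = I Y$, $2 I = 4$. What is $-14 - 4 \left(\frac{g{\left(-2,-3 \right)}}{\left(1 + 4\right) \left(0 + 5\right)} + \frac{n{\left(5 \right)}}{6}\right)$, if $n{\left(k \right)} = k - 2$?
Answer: $- \frac{376}{25} \approx -15.04$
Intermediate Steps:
$I = 2$ ($I = \frac{1}{2} \cdot 4 = 2$)
$g{\left(z,Y \right)} = 2 Y$
$n{\left(k \right)} = -2 + k$ ($n{\left(k \right)} = k - 2 = -2 + k$)
$-14 - 4 \left(\frac{g{\left(-2,-3 \right)}}{\left(1 + 4\right) \left(0 + 5\right)} + \frac{n{\left(5 \right)}}{6}\right) = -14 - 4 \left(\frac{2 \left(-3\right)}{\left(1 + 4\right) \left(0 + 5\right)} + \frac{-2 + 5}{6}\right) = -14 - 4 \left(- \frac{6}{5 \cdot 5} + 3 \cdot \frac{1}{6}\right) = -14 - 4 \left(- \frac{6}{25} + \frac{1}{2}\right) = -14 - \frac{26}{25} = - \frac{376}{25}$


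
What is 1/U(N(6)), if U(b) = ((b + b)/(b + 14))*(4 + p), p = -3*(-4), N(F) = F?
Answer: 5/48 ≈ 0.10417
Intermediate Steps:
p = 12
U(b) = 32*b/(14 + b) (U(b) = ((b + b)/(b + 14))*(4 + 12) = ((2*b)/(14 + b))*16 = (2*b/(14 + b))*16 = 32*b/(14 + b))
1/U(N(6)) = 1/(32*6/(14 + 6)) = 1/(32*6/20) = 1/(32*6*(1/20)) = 1/(48/5) = 5/48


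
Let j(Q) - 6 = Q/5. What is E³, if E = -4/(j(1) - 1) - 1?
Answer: -12167/2197 ≈ -5.5380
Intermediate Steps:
j(Q) = 6 + Q/5
E = -23/13 (E = -4/((6 + (⅕)*1) - 1) - 1 = -4/((6 + ⅕) - 1) - 1 = -4/(31/5 - 1) - 1 = -4/26/5 - 1 = -4*5/26 - 1 = -10/13 - 1 = -23/13 ≈ -1.7692)
E³ = (-23/13)³ = -12167/2197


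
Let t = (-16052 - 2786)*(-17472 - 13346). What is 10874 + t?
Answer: 580560358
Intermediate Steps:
t = 580549484 (t = -18838*(-30818) = 580549484)
10874 + t = 10874 + 580549484 = 580560358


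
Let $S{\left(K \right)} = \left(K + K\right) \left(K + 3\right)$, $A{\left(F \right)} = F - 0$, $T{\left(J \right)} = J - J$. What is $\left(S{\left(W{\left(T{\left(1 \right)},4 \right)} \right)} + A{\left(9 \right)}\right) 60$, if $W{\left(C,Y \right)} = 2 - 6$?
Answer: $1020$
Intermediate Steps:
$T{\left(J \right)} = 0$
$W{\left(C,Y \right)} = -4$ ($W{\left(C,Y \right)} = 2 - 6 = -4$)
$A{\left(F \right)} = F$ ($A{\left(F \right)} = F + 0 = F$)
$S{\left(K \right)} = 2 K \left(3 + K\right)$
$\left(S{\left(W{\left(T{\left(1 \right)},4 \right)} \right)} + A{\left(9 \right)}\right) 60 = \left(2 \left(-4\right) \left(3 - 4\right) + 9\right) 60 = \left(2 \left(-4\right) \left(-1\right) + 9\right) 60 = \left(8 + 9\right) 60 = 17 \cdot 60 = 1020$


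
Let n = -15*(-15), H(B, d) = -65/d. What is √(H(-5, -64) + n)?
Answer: √14465/8 ≈ 15.034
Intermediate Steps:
n = 225
√(H(-5, -64) + n) = √(-65/(-64) + 225) = √(-65*(-1/64) + 225) = √(65/64 + 225) = √(14465/64) = √14465/8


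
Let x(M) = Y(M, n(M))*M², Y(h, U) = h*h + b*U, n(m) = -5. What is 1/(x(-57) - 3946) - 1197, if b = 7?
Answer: -12494692979/10438340 ≈ -1197.0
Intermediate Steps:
Y(h, U) = h² + 7*U (Y(h, U) = h*h + 7*U = h² + 7*U)
x(M) = M²*(-35 + M²) (x(M) = (M² + 7*(-5))*M² = (M² - 35)*M² = (-35 + M²)*M² = M²*(-35 + M²))
1/(x(-57) - 3946) - 1197 = 1/((-57)²*(-35 + (-57)²) - 3946) - 1197 = 1/(3249*(-35 + 3249) - 3946) - 1197 = 1/(3249*3214 - 3946) - 1197 = 1/(10442286 - 3946) - 1197 = 1/10438340 - 1197 = -12494692979/10438340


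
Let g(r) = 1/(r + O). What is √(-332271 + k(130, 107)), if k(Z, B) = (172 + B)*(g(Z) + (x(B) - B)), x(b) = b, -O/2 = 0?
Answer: 9*I*√69325230/130 ≈ 576.43*I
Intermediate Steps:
O = 0 (O = -2*0 = 0)
g(r) = 1/r (g(r) = 1/(r + 0) = 1/r)
k(Z, B) = (172 + B)/Z (k(Z, B) = (172 + B)*(1/Z + (B - B)) = (172 + B)*(1/Z + 0) = (172 + B)/Z)
√(-332271 + k(130, 107)) = √(-332271 + (172 + 107)/130) = √(-332271 + (1/130)*279) = √(-332271 + 279/130) = √(-43194951/130) = 9*I*√69325230/130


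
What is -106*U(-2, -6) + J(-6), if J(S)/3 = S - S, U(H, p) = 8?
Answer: -848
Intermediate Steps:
J(S) = 0 (J(S) = 3*(S - S) = 3*0 = 0)
-106*U(-2, -6) + J(-6) = -106*8 + 0 = -848 + 0 = -848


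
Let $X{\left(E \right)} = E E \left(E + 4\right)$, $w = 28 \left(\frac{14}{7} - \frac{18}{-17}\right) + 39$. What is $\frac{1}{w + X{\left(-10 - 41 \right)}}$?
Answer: $- \frac{17}{2076080} \approx -8.1885 \cdot 10^{-6}$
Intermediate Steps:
$w = \frac{2119}{17}$ ($w = 28 \left(14 \cdot \frac{1}{7} - - \frac{18}{17}\right) + 39 = 28 \left(2 + \frac{18}{17}\right) + 39 = 28 \cdot \frac{52}{17} + 39 = \frac{1456}{17} + 39 = \frac{2119}{17} \approx 124.65$)
$X{\left(E \right)} = E^{2} \left(4 + E\right)$
$\frac{1}{w + X{\left(-10 - 41 \right)}} = \frac{1}{\frac{2119}{17} + \left(-10 - 41\right)^{2} \left(4 - 51\right)} = \frac{1}{\frac{2119}{17} + \left(-51\right)^{2} \left(4 - 51\right)} = \frac{1}{\frac{2119}{17} + 2601 \left(-47\right)} = \frac{1}{\frac{2119}{17} - 122247} = \frac{1}{- \frac{2076080}{17}} = - \frac{17}{2076080}$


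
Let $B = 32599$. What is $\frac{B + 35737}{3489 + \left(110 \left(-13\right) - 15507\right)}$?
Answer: $- \frac{8542}{1681} \approx -5.0815$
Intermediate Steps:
$\frac{B + 35737}{3489 + \left(110 \left(-13\right) - 15507\right)} = \frac{32599 + 35737}{3489 + \left(110 \left(-13\right) - 15507\right)} = \frac{68336}{3489 - 16937} = \frac{68336}{-13448} = 68336 \left(- \frac{1}{13448}\right) = - \frac{8542}{1681}$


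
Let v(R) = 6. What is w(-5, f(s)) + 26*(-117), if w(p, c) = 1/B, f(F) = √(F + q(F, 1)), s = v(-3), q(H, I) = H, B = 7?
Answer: -21293/7 ≈ -3041.9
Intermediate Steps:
s = 6
f(F) = √2*√F (f(F) = √(F + F) = √(2*F) = √2*√F)
w(p, c) = ⅐ (w(p, c) = 1/7 = ⅐)
w(-5, f(s)) + 26*(-117) = ⅐ + 26*(-117) = ⅐ - 3042 = -21293/7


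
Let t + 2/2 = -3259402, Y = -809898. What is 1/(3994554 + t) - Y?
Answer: 595397324599/735151 ≈ 8.0990e+5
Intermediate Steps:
t = -3259403 (t = -1 - 3259402 = -3259403)
1/(3994554 + t) - Y = 1/(3994554 - 3259403) - 1*(-809898) = 1/735151 + 809898 = 595397324599/735151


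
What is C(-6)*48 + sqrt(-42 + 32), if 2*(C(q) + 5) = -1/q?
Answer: -236 + I*sqrt(10) ≈ -236.0 + 3.1623*I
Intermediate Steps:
C(q) = -5 - 1/(2*q) (C(q) = -5 + (-1/q)/2 = -5 - 1/(2*q))
C(-6)*48 + sqrt(-42 + 32) = (-5 - 1/2/(-6))*48 + sqrt(-42 + 32) = (-5 - 1/2*(-1/6))*48 + sqrt(-10) = (-5 + 1/12)*48 + I*sqrt(10) = -59/12*48 + I*sqrt(10) = -236 + I*sqrt(10)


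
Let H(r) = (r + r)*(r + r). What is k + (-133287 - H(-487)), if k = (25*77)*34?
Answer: -1016513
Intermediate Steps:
k = 65450 (k = 1925*34 = 65450)
H(r) = 4*r² (H(r) = (2*r)*(2*r) = 4*r²)
k + (-133287 - H(-487)) = 65450 + (-133287 - 4*(-487)²) = 65450 + (-133287 - 4*237169) = 65450 + (-133287 - 1*948676) = 65450 + (-133287 - 948676) = 65450 - 1081963 = -1016513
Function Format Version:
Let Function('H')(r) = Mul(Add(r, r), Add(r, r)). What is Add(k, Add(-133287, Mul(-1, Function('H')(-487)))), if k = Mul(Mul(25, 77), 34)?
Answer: -1016513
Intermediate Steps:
k = 65450 (k = Mul(1925, 34) = 65450)
Function('H')(r) = Mul(4, Pow(r, 2)) (Function('H')(r) = Mul(Mul(2, r), Mul(2, r)) = Mul(4, Pow(r, 2)))
Add(k, Add(-133287, Mul(-1, Function('H')(-487)))) = Add(65450, Add(-133287, Mul(-1, Mul(4, Pow(-487, 2))))) = Add(65450, Add(-133287, Mul(-1, Mul(4, 237169)))) = Add(65450, Add(-133287, Mul(-1, 948676))) = Add(65450, Add(-133287, -948676)) = Add(65450, -1081963) = -1016513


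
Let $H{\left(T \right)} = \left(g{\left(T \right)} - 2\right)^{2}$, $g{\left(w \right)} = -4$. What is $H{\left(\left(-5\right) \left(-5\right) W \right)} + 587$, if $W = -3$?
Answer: $623$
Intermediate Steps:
$H{\left(T \right)} = 36$ ($H{\left(T \right)} = \left(-4 - 2\right)^{2} = \left(-6\right)^{2} = 36$)
$H{\left(\left(-5\right) \left(-5\right) W \right)} + 587 = 36 + 587 = 623$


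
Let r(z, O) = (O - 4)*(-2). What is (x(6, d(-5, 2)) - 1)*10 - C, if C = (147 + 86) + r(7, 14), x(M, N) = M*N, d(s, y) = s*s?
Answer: 1277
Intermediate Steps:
r(z, O) = 8 - 2*O (r(z, O) = (-4 + O)*(-2) = 8 - 2*O)
d(s, y) = s²
C = 213 (C = (147 + 86) + (8 - 2*14) = 233 + (8 - 28) = 233 - 20 = 213)
(x(6, d(-5, 2)) - 1)*10 - C = (6*(-5)² - 1)*10 - 1*213 = (6*25 - 1)*10 - 213 = (150 - 1)*10 - 213 = 149*10 - 213 = 1490 - 213 = 1277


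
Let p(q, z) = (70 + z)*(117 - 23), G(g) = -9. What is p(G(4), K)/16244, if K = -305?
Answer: -11045/8122 ≈ -1.3599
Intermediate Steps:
p(q, z) = 6580 + 94*z (p(q, z) = (70 + z)*94 = 6580 + 94*z)
p(G(4), K)/16244 = (6580 + 94*(-305))/16244 = (6580 - 28670)*(1/16244) = -22090*1/16244 = -11045/8122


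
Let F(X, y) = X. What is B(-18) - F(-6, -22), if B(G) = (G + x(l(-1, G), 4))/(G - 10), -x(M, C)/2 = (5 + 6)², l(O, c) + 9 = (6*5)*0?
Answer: 107/7 ≈ 15.286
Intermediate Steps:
l(O, c) = -9 (l(O, c) = -9 + (6*5)*0 = -9 + 30*0 = -9 + 0 = -9)
x(M, C) = -242 (x(M, C) = -2*(5 + 6)² = -2*11² = -2*121 = -242)
B(G) = (-242 + G)/(-10 + G) (B(G) = (G - 242)/(G - 10) = (-242 + G)/(-10 + G))
B(-18) - F(-6, -22) = (-242 - 18)/(-10 - 18) - 1*(-6) = -260/(-28) + 6 = -1/28*(-260) + 6 = 65/7 + 6 = 107/7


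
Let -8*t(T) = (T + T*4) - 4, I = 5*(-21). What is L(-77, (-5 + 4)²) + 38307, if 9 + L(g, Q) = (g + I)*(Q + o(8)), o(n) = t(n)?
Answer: 38935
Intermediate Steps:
I = -105
t(T) = ½ - 5*T/8 (t(T) = -((T + T*4) - 4)/8 = -((T + 4*T) - 4)/8 = -(5*T - 4)/8 = -(-4 + 5*T)/8 = ½ - 5*T/8)
o(n) = ½ - 5*n/8
L(g, Q) = -9 + (-105 + g)*(-9/2 + Q) (L(g, Q) = -9 + (g - 105)*(Q + (½ - 5/8*8)) = -9 + (-105 + g)*(Q + (½ - 5)) = -9 + (-105 + g)*(Q - 9/2) = -9 + (-105 + g)*(-9/2 + Q))
L(-77, (-5 + 4)²) + 38307 = (927/2 - 105*(-5 + 4)² - 9/2*(-77) + (-5 + 4)²*(-77)) + 38307 = (927/2 - 105*(-1)² + 693/2 + (-1)²*(-77)) + 38307 = (927/2 - 105*1 + 693/2 + 1*(-77)) + 38307 = (927/2 - 105 + 693/2 - 77) + 38307 = 628 + 38307 = 38935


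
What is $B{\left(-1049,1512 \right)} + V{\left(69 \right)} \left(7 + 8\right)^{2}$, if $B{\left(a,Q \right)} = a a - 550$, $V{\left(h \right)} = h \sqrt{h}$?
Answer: $1099851 + 15525 \sqrt{69} \approx 1.2288 \cdot 10^{6}$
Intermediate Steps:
$V{\left(h \right)} = h^{\frac{3}{2}}$
$B{\left(a,Q \right)} = -550 + a^{2}$ ($B{\left(a,Q \right)} = a^{2} - 550 = -550 + a^{2}$)
$B{\left(-1049,1512 \right)} + V{\left(69 \right)} \left(7 + 8\right)^{2} = \left(-550 + \left(-1049\right)^{2}\right) + 69^{\frac{3}{2}} \left(7 + 8\right)^{2} = \left(-550 + 1100401\right) + 69 \sqrt{69} \cdot 15^{2} = 1099851 + 69 \sqrt{69} \cdot 225 = 1099851 + 15525 \sqrt{69}$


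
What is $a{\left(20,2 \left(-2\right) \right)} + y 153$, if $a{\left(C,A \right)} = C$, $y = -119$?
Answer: $-18187$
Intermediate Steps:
$a{\left(20,2 \left(-2\right) \right)} + y 153 = 20 - 18207 = -18187$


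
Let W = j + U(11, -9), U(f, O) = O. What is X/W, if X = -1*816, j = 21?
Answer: -68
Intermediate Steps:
X = -816
W = 12 (W = 21 - 9 = 12)
X/W = -816/12 = -816*1/12 = -68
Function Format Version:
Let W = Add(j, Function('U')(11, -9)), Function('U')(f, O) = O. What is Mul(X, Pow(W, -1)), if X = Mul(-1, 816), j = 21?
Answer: -68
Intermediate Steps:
X = -816
W = 12 (W = Add(21, -9) = 12)
Mul(X, Pow(W, -1)) = Mul(-816, Pow(12, -1)) = Mul(-816, Rational(1, 12)) = -68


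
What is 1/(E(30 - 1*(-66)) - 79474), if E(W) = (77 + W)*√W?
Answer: -39737/3156621746 - 173*√6/1578310873 ≈ -1.2857e-5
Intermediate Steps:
E(W) = √W*(77 + W)
1/(E(30 - 1*(-66)) - 79474) = 1/(√(30 - 1*(-66))*(77 + (30 - 1*(-66))) - 79474) = 1/(√(30 + 66)*(77 + (30 + 66)) - 79474) = 1/(√96*(77 + 96) - 79474) = 1/((4*√6)*173 - 79474) = 1/(692*√6 - 79474) = 1/(-79474 + 692*√6)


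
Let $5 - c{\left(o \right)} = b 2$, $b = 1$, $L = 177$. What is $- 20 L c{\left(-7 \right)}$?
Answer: $-10620$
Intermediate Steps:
$c{\left(o \right)} = 3$ ($c{\left(o \right)} = 5 - 1 \cdot 2 = 5 - 2 = 3$)
$- 20 L c{\left(-7 \right)} = \left(-20\right) 177 \cdot 3 = \left(-3540\right) 3 = -10620$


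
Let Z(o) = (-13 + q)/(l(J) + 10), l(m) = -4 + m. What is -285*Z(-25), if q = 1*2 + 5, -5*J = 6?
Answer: 1425/4 ≈ 356.25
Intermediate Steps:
J = -6/5 (J = -⅕*6 = -6/5 ≈ -1.2000)
q = 7 (q = 2 + 5 = 7)
Z(o) = -5/4 (Z(o) = (-13 + 7)/((-4 - 6/5) + 10) = -6/(-26/5 + 10) = -6/24/5 = -6*5/24 = -5/4)
-285*Z(-25) = -285*(-5/4) = 1425/4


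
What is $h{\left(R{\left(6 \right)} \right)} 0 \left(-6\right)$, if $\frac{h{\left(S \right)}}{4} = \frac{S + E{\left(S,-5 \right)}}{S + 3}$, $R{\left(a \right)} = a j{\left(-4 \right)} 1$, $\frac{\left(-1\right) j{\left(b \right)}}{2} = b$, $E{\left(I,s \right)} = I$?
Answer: $0$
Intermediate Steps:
$j{\left(b \right)} = - 2 b$
$R{\left(a \right)} = 8 a$ ($R{\left(a \right)} = a \left(\left(-2\right) \left(-4\right)\right) 1 = a 8 \cdot 1 = 8 a 1 = 8 a$)
$h{\left(S \right)} = \frac{8 S}{3 + S}$ ($h{\left(S \right)} = 4 \frac{S + S}{S + 3} = 4 \frac{2 S}{3 + S} = \frac{8 S}{3 + S}$)
$h{\left(R{\left(6 \right)} \right)} 0 \left(-6\right) = \frac{8 \cdot 8 \cdot 6}{3 + 8 \cdot 6} \cdot 0 \left(-6\right) = 8 \cdot 48 \frac{1}{3 + 48} \cdot 0 = 8 \cdot 48 \cdot \frac{1}{51} \cdot 0 = \frac{128}{17} \cdot 0 = 0$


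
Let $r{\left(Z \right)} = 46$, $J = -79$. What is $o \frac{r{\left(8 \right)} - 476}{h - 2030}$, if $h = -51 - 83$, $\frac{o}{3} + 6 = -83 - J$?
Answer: $- \frac{3225}{541} \approx -5.9612$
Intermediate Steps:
$o = -30$ ($o = -18 + 3 \left(-83 - -79\right) = -18 + 3 \left(-83 + 79\right) = -18 + 3 \left(-4\right) = -18 - 12 = -30$)
$h = -134$ ($h = -51 - 83 = -134$)
$o \frac{r{\left(8 \right)} - 476}{h - 2030} = - 30 \frac{46 - 476}{-134 - 2030} = - 30 \left(- \frac{430}{-2164}\right) = - 30 \left(\left(-430\right) \left(- \frac{1}{2164}\right)\right) = \left(-30\right) \frac{215}{1082} = - \frac{3225}{541}$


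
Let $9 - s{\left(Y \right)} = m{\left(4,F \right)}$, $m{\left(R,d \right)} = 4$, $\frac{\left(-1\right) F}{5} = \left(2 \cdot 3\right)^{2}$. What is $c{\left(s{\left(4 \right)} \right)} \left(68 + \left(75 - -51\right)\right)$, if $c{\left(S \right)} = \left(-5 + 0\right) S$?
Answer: $-4850$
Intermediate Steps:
$F = -180$ ($F = - 5 \left(2 \cdot 3\right)^{2} = - 5 \cdot 6^{2} = \left(-5\right) 36 = -180$)
$s{\left(Y \right)} = 5$ ($s{\left(Y \right)} = 9 - 4 = 5$)
$c{\left(S \right)} = - 5 S$
$c{\left(s{\left(4 \right)} \right)} \left(68 + \left(75 - -51\right)\right) = \left(-5\right) 5 \left(68 + \left(75 - -51\right)\right) = - 25 \left(68 + \left(75 + 51\right)\right) = - 25 \left(68 + 126\right) = \left(-25\right) 194 = -4850$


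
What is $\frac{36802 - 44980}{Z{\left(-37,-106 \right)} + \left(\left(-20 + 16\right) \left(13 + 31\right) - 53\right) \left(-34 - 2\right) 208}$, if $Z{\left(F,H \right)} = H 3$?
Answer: $- \frac{1363}{285739} \approx -0.0047701$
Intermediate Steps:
$Z{\left(F,H \right)} = 3 H$
$\frac{36802 - 44980}{Z{\left(-37,-106 \right)} + \left(\left(-20 + 16\right) \left(13 + 31\right) - 53\right) \left(-34 - 2\right) 208} = \frac{36802 - 44980}{3 \left(-106\right) + \left(\left(-20 + 16\right) \left(13 + 31\right) - 53\right) \left(-34 - 2\right) 208} = - \frac{8178}{-318 + \left(\left(-4\right) 44 - 53\right) \left(-36\right) 208} = - \frac{8178}{-318 + \left(-176 - 53\right) \left(-36\right) 208} = - \frac{8178}{-318 + \left(-229\right) \left(-36\right) 208} = - \frac{8178}{-318 + 8244 \cdot 208} = - \frac{8178}{-318 + 1714752} = - \frac{8178}{1714434} = \left(-8178\right) \frac{1}{1714434} = - \frac{1363}{285739}$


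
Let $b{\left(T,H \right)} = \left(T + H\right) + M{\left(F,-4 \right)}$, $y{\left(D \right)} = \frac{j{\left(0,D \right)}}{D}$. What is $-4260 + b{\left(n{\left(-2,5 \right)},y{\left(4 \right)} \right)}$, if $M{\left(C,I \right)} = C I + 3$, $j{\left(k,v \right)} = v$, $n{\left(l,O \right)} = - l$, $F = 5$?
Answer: $-4274$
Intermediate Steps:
$y{\left(D \right)} = 1$ ($y{\left(D \right)} = \frac{D}{D} = 1$)
$M{\left(C,I \right)} = 3 + C I$
$b{\left(T,H \right)} = -17 + H + T$ ($b{\left(T,H \right)} = \left(T + H\right) + \left(3 + 5 \left(-4\right)\right) = \left(H + T\right) + \left(3 - 20\right) = \left(H + T\right) - 17 = -17 + H + T$)
$-4260 + b{\left(n{\left(-2,5 \right)},y{\left(4 \right)} \right)} = -4260 - 14 = -4274$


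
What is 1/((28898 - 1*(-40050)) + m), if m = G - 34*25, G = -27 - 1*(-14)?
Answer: 1/68085 ≈ 1.4688e-5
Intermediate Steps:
G = -13 (G = -27 + 14 = -13)
m = -863 (m = -13 - 34*25 = -13 - 850 = -863)
1/((28898 - 1*(-40050)) + m) = 1/((28898 - 1*(-40050)) - 863) = 1/((28898 + 40050) - 863) = 1/(68948 - 863) = 1/68085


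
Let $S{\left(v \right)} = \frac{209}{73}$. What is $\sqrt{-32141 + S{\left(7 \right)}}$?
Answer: $\frac{18 i \sqrt{528593}}{73} \approx 179.27 i$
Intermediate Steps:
$S{\left(v \right)} = \frac{209}{73}$ ($S{\left(v \right)} = 209 \cdot \frac{1}{73} = \frac{209}{73}$)
$\sqrt{-32141 + S{\left(7 \right)}} = \sqrt{-32141 + \frac{209}{73}} = \sqrt{- \frac{2346084}{73}} = \frac{18 i \sqrt{528593}}{73}$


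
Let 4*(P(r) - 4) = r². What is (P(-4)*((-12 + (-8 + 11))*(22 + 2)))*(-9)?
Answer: 15552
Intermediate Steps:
P(r) = 4 + r²/4
(P(-4)*((-12 + (-8 + 11))*(22 + 2)))*(-9) = ((4 + (¼)*(-4)²)*((-12 + (-8 + 11))*(22 + 2)))*(-9) = ((4 + (¼)*16)*((-12 + 3)*24))*(-9) = ((4 + 4)*(-9*24))*(-9) = (8*(-216))*(-9) = -1728*(-9) = 15552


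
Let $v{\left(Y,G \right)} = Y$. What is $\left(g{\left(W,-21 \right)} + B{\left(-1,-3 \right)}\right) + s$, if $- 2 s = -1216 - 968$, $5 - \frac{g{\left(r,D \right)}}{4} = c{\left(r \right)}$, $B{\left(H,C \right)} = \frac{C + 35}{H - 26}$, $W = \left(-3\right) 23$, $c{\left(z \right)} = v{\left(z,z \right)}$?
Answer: $\frac{37444}{27} \approx 1386.8$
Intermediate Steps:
$c{\left(z \right)} = z$
$W = -69$
$B{\left(H,C \right)} = \frac{35 + C}{-26 + H}$
$g{\left(r,D \right)} = 20 - 4 r$
$s = 1092$ ($s = - \frac{-1216 - 968}{2} = \left(- \frac{1}{2}\right) \left(-2184\right) = 1092$)
$\left(g{\left(W,-21 \right)} + B{\left(-1,-3 \right)}\right) + s = \left(\left(20 - -276\right) + \frac{35 - 3}{-26 - 1}\right) + 1092 = \left(\left(20 + 276\right) + \frac{1}{-27} \cdot 32\right) + 1092 = \left(296 - \frac{32}{27}\right) + 1092 = \frac{7960}{27} + 1092 = \frac{37444}{27}$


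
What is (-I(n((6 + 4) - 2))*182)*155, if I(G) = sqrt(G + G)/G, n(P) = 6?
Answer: -28210*sqrt(3)/3 ≈ -16287.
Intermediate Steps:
I(G) = sqrt(2)/sqrt(G) (I(G) = sqrt(2*G)/G = (sqrt(2)*sqrt(G))/G = sqrt(2)/sqrt(G))
(-I(n((6 + 4) - 2))*182)*155 = (-sqrt(2)/sqrt(6)*182)*155 = (-sqrt(2)*sqrt(6)/6*182)*155 = (-sqrt(3)/3*182)*155 = -182*sqrt(3)/3*155 = -28210*sqrt(3)/3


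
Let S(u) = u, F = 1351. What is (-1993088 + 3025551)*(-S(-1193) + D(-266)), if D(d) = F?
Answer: 2626585872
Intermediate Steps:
D(d) = 1351
(-1993088 + 3025551)*(-S(-1193) + D(-266)) = (-1993088 + 3025551)*(-1*(-1193) + 1351) = 1032463*(1193 + 1351) = 1032463*2544 = 2626585872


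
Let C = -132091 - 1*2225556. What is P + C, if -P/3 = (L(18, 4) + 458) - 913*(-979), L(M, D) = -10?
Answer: -5040472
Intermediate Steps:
C = -2357647 (C = -132091 - 2225556 = -2357647)
P = -2682825 (P = -3*((-10 + 458) - 913*(-979)) = -3*(448 + 893827) = -3*894275 = -2682825)
P + C = -2682825 - 2357647 = -5040472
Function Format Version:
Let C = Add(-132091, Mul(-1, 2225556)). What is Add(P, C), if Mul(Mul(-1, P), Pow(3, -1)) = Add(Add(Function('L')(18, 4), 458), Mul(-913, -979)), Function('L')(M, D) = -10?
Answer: -5040472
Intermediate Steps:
C = -2357647 (C = Add(-132091, -2225556) = -2357647)
P = -2682825 (P = Mul(-3, Add(Add(-10, 458), Mul(-913, -979))) = Mul(-3, Add(448, 893827)) = Mul(-3, 894275) = -2682825)
Add(P, C) = Add(-2682825, -2357647) = -5040472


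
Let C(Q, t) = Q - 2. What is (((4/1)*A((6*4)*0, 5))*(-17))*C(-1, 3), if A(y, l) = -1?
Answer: -204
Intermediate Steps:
C(Q, t) = -2 + Q
(((4/1)*A((6*4)*0, 5))*(-17))*C(-1, 3) = (((4/1)*(-1))*(-17))*(-2 - 1) = (((1*4)*(-1))*(-17))*(-3) = ((4*(-1))*(-17))*(-3) = -4*(-17)*(-3) = 68*(-3) = -204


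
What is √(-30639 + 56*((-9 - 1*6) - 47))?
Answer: I*√34111 ≈ 184.69*I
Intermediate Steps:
√(-30639 + 56*((-9 - 1*6) - 47)) = √(-30639 + 56*((-9 - 6) - 47)) = √(-30639 + 56*(-15 - 47)) = √(-30639 + 56*(-62)) = √(-30639 - 3472) = √(-34111) = I*√34111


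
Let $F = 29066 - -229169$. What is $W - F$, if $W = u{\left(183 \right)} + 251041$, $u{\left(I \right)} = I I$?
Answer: $26295$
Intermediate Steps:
$u{\left(I \right)} = I^{2}$
$W = 284530$ ($W = 183^{2} + 251041 = 33489 + 251041 = 284530$)
$F = 258235$ ($F = 29066 + 229169 = 258235$)
$W - F = 284530 - 258235 = 26295$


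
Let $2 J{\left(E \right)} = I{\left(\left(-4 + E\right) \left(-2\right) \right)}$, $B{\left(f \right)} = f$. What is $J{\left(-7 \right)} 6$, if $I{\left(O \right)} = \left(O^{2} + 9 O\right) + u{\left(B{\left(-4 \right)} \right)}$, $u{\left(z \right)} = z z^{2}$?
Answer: $1854$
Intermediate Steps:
$u{\left(z \right)} = z^{3}$
$I{\left(O \right)} = -64 + O^{2} + 9 O$ ($I{\left(O \right)} = \left(O^{2} + 9 O\right) + \left(-4\right)^{3} = \left(O^{2} + 9 O\right) - 64 = -64 + O^{2} + 9 O$)
$J{\left(E \right)} = 4 + \frac{\left(8 - 2 E\right)^{2}}{2} - 9 E$ ($J{\left(E \right)} = \frac{-64 + \left(\left(-4 + E\right) \left(-2\right)\right)^{2} + 9 \left(-4 + E\right) \left(-2\right)}{2} = \frac{-64 + \left(8 - 2 E\right)^{2} + 9 \left(8 - 2 E\right)}{2} = \frac{-64 + \left(8 - 2 E\right)^{2} - \left(-72 + 18 E\right)}{2} = \frac{8 + \left(8 - 2 E\right)^{2} - 18 E}{2} = 4 + \frac{\left(8 - 2 E\right)^{2}}{2} - 9 E$)
$J{\left(-7 \right)} 6 = \left(36 - -175 + 2 \left(-7\right)^{2}\right) 6 = \left(36 + 175 + 2 \cdot 49\right) 6 = \left(36 + 175 + 98\right) 6 = 309 \cdot 6 = 1854$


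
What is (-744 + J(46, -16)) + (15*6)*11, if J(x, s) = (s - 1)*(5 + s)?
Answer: 433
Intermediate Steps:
J(x, s) = (-1 + s)*(5 + s)
(-744 + J(46, -16)) + (15*6)*11 = (-744 + (-5 + (-16)² + 4*(-16))) + (15*6)*11 = (-744 + (-5 + 256 - 64)) + 90*11 = (-744 + 187) + 990 = -557 + 990 = 433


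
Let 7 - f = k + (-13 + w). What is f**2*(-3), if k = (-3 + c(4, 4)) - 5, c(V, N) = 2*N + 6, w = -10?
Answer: -1728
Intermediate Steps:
c(V, N) = 6 + 2*N
k = 6 (k = (-3 + (6 + 2*4)) - 5 = (-3 + (6 + 8)) - 5 = (-3 + 14) - 5 = 11 - 5 = 6)
f = 24 (f = 7 - (6 + (-13 - 10)) = 7 - (6 - 23) = 7 - 1*(-17) = 7 + 17 = 24)
f**2*(-3) = 24**2*(-3) = 576*(-3) = -1728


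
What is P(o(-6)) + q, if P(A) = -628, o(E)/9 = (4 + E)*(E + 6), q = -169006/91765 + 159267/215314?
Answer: -12429979845509/19758289210 ≈ -629.10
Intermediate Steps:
q = -21774221629/19758289210 (q = -169006*1/91765 + 159267*(1/215314) = -169006/91765 + 159267/215314 = -21774221629/19758289210 ≈ -1.1020)
o(E) = 9*(4 + E)*(6 + E) (o(E) = 9*((4 + E)*(E + 6)) = 9*((4 + E)*(6 + E)) = 9*(4 + E)*(6 + E))
P(o(-6)) + q = -628 - 21774221629/19758289210 = -12429979845509/19758289210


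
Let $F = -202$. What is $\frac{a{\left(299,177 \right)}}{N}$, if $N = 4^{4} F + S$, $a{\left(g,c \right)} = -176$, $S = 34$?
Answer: $\frac{8}{2349} \approx 0.0034057$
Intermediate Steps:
$N = -51678$ ($N = 4^{4} \left(-202\right) + 34 = 256 \left(-202\right) + 34 = -51712 + 34 = -51678$)
$\frac{a{\left(299,177 \right)}}{N} = - \frac{176}{-51678} = \left(-176\right) \left(- \frac{1}{51678}\right) = \frac{8}{2349}$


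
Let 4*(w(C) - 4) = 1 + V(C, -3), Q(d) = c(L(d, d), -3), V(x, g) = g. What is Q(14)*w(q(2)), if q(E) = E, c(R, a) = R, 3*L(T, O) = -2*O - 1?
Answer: -203/6 ≈ -33.833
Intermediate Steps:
L(T, O) = -⅓ - 2*O/3 (L(T, O) = (-2*O - 1)/3 = (-1 - 2*O)/3 = -⅓ - 2*O/3)
Q(d) = -⅓ - 2*d/3
w(C) = 7/2 (w(C) = 4 + (1 - 3)/4 = 4 + (¼)*(-2) = 4 - ½ = 7/2)
Q(14)*w(q(2)) = (-⅓ - ⅔*14)*(7/2) = (-⅓ - 28/3)*(7/2) = -29/3*7/2 = -203/6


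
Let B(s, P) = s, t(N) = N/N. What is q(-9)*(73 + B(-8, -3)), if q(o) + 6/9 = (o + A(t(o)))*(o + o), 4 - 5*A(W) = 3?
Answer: 30758/3 ≈ 10253.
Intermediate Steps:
t(N) = 1
A(W) = ⅕ (A(W) = ⅘ - ⅕*3 = ⅘ - ⅗ = ⅕)
q(o) = -⅔ + 2*o*(⅕ + o) (q(o) = -⅔ + (o + ⅕)*(o + o) = -⅔ + (⅕ + o)*(2*o) = -⅔ + 2*o*(⅕ + o))
q(-9)*(73 + B(-8, -3)) = (-⅔ + 2*(-9)² + (⅖)*(-9))*(73 - 8) = (-⅔ + 2*81 - 18/5)*65 = (-⅔ + 162 - 18/5)*65 = (2366/15)*65 = 30758/3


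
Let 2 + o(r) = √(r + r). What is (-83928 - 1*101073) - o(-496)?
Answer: -184999 - 4*I*√62 ≈ -1.85e+5 - 31.496*I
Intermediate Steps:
o(r) = -2 + √2*√r (o(r) = -2 + √(r + r) = -2 + √(2*r) = -2 + √2*√r)
(-83928 - 1*101073) - o(-496) = (-83928 - 1*101073) - (-2 + √2*√(-496)) = (-83928 - 101073) - (-2 + √2*(4*I*√31)) = -185001 - (-2 + 4*I*√62) = -185001 + (2 - 4*I*√62) = -184999 - 4*I*√62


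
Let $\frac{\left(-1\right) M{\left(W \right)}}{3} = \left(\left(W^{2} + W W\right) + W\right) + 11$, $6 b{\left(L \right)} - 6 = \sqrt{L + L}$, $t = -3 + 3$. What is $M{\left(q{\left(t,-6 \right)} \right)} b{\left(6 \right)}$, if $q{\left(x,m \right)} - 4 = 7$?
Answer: $-792 - 264 \sqrt{3} \approx -1249.3$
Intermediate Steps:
$t = 0$
$q{\left(x,m \right)} = 11$ ($q{\left(x,m \right)} = 4 + 7 = 11$)
$b{\left(L \right)} = 1 + \frac{\sqrt{2} \sqrt{L}}{6}$ ($b{\left(L \right)} = 1 + \frac{\sqrt{L + L}}{6} = 1 + \frac{\sqrt{2 L}}{6} = 1 + \frac{\sqrt{2} \sqrt{L}}{6}$)
$M{\left(W \right)} = -33 - 6 W^{2} - 3 W$ ($M{\left(W \right)} = - 3 \left(\left(\left(W^{2} + W W\right) + W\right) + 11\right) = - 3 \left(\left(\left(W^{2} + W^{2}\right) + W\right) + 11\right) = - 3 \left(\left(2 W^{2} + W\right) + 11\right) = - 3 \left(\left(W + 2 W^{2}\right) + 11\right) = - 3 \left(11 + W + 2 W^{2}\right) = -33 - 6 W^{2} - 3 W$)
$M{\left(q{\left(t,-6 \right)} \right)} b{\left(6 \right)} = \left(-33 - 6 \cdot 11^{2} - 33\right) \left(1 + \frac{\sqrt{2} \sqrt{6}}{6}\right) = \left(-33 - 726 - 33\right) \left(1 + \frac{\sqrt{3}}{3}\right) = - 792 \left(1 + \frac{\sqrt{3}}{3}\right) = -792 - 264 \sqrt{3}$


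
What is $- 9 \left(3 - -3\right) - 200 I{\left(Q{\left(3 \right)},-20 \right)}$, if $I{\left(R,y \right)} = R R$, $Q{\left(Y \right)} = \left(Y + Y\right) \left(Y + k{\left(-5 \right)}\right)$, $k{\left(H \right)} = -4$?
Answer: $-7254$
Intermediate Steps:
$Q{\left(Y \right)} = 2 Y \left(-4 + Y\right)$ ($Q{\left(Y \right)} = \left(Y + Y\right) \left(Y - 4\right) = 2 Y \left(-4 + Y\right)$)
$I{\left(R,y \right)} = R^{2}$
$- 9 \left(3 - -3\right) - 200 I{\left(Q{\left(3 \right)},-20 \right)} = - 9 \left(3 - -3\right) - 200 \left(2 \cdot 3 \left(-4 + 3\right)\right)^{2} = - 9 \left(3 + 3\right) - 200 \left(2 \cdot 3 \left(-1\right)\right)^{2} = \left(-9\right) 6 - 200 \left(-6\right)^{2} = -54 - 7200 = -7254$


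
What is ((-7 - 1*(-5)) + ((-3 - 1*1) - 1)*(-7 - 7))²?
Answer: 4624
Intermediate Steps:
((-7 - 1*(-5)) + ((-3 - 1*1) - 1)*(-7 - 7))² = ((-7 + 5) + ((-3 - 1) - 1)*(-14))² = (-2 + (-4 - 1)*(-14))² = (-2 - 5*(-14))² = (-2 + 70)² = 68² = 4624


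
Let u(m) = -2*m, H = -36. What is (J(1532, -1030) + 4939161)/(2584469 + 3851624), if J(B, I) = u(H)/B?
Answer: 1891698681/2465023619 ≈ 0.76742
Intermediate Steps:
J(B, I) = 72/B (J(B, I) = (-2*(-36))/B = 72/B)
(J(1532, -1030) + 4939161)/(2584469 + 3851624) = (72/1532 + 4939161)/(2584469 + 3851624) = (72*(1/1532) + 4939161)/6436093 = (18/383 + 4939161)*(1/6436093) = (1891698681/383)*(1/6436093) = 1891698681/2465023619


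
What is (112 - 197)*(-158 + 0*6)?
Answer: 13430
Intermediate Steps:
(112 - 197)*(-158 + 0*6) = -85*(-158 + 0) = -85*(-158) = 13430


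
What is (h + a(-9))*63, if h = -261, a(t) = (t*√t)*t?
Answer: -16443 + 15309*I ≈ -16443.0 + 15309.0*I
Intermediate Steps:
a(t) = t^(5/2) (a(t) = t^(3/2)*t = t^(5/2))
(h + a(-9))*63 = (-261 + (-9)^(5/2))*63 = (-261 + 243*I)*63 = -16443 + 15309*I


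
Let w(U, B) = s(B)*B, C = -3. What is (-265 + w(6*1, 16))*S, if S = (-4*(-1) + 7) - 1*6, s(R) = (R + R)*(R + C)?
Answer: 31955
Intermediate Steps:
s(R) = 2*R*(-3 + R) (s(R) = (R + R)*(R - 3) = (2*R)*(-3 + R) = 2*R*(-3 + R))
w(U, B) = 2*B**2*(-3 + B) (w(U, B) = (2*B*(-3 + B))*B = 2*B**2*(-3 + B))
S = 5 (S = (4 + 7) - 6 = 11 - 6 = 5)
(-265 + w(6*1, 16))*S = (-265 + 2*16**2*(-3 + 16))*5 = (-265 + 2*256*13)*5 = (-265 + 6656)*5 = 6391*5 = 31955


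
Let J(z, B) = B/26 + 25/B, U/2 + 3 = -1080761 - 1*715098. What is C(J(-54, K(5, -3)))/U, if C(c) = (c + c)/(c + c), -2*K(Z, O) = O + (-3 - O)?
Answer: -1/3591724 ≈ -2.7842e-7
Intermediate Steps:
U = -3591724 (U = -6 + 2*(-1080761 - 1*715098) = -6 + 2*(-1080761 - 715098) = -6 + 2*(-1795859) = -6 - 3591718 = -3591724)
K(Z, O) = 3/2 (K(Z, O) = -(O + (-3 - O))/2 = -½*(-3) = 3/2)
J(z, B) = 25/B + B/26 (J(z, B) = B*(1/26) + 25/B = B/26 + 25/B = 25/B + B/26)
C(c) = 1 (C(c) = (2*c)/((2*c)) = (2*c)*(1/(2*c)) = 1)
C(J(-54, K(5, -3)))/U = 1/(-3591724) = 1*(-1/3591724) = -1/3591724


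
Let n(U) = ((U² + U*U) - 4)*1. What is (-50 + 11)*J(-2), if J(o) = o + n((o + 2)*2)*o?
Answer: -234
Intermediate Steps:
n(U) = -4 + 2*U² (n(U) = ((U² + U²) - 4)*1 = (2*U² - 4)*1 = (-4 + 2*U²)*1 = -4 + 2*U²)
J(o) = o + o*(-4 + 2*(4 + 2*o)²) (J(o) = o + (-4 + 2*((o + 2)*2)²)*o = o + (-4 + 2*((2 + o)*2)²)*o = o + (-4 + 2*(4 + 2*o)²)*o = o + o*(-4 + 2*(4 + 2*o)²))
(-50 + 11)*J(-2) = (-50 + 11)*(-2*(-3 + 8*(2 - 2)²)) = -(-78)*(-3 + 8*0²) = -(-78)*(-3 + 8*0) = -(-78)*(-3 + 0) = -(-78)*(-3) = -39*6 = -234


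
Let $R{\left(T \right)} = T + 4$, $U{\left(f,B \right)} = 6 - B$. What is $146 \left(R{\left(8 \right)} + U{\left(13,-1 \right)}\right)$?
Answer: $2774$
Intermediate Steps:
$R{\left(T \right)} = 4 + T$
$146 \left(R{\left(8 \right)} + U{\left(13,-1 \right)}\right) = 146 \left(\left(4 + 8\right) + \left(6 - -1\right)\right) = 146 \left(12 + \left(6 + 1\right)\right) = 146 \left(12 + 7\right) = 146 \cdot 19 = 2774$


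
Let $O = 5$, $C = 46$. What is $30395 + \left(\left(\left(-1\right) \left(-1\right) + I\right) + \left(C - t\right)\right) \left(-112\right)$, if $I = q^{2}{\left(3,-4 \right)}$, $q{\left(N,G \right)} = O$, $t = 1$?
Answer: $22443$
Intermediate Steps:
$q{\left(N,G \right)} = 5$
$I = 25$ ($I = 5^{2} = 25$)
$30395 + \left(\left(\left(-1\right) \left(-1\right) + I\right) + \left(C - t\right)\right) \left(-112\right) = 30395 + \left(\left(\left(-1\right) \left(-1\right) + 25\right) + \left(46 - 1\right)\right) \left(-112\right) = 30395 + \left(\left(1 + 25\right) + \left(46 - 1\right)\right) \left(-112\right) = 30395 + \left(26 + 45\right) \left(-112\right) = 30395 + 71 \left(-112\right) = 30395 - 7952 = 22443$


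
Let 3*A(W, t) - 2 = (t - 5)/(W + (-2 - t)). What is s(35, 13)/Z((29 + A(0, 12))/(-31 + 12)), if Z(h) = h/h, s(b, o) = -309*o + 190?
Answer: -3827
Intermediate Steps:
A(W, t) = ⅔ + (-5 + t)/(3*(-2 + W - t)) (A(W, t) = ⅔ + ((t - 5)/(W + (-2 - t)))/3 = ⅔ + ((-5 + t)/(-2 + W - t))/3 = ⅔ + (-5 + t)/(3*(-2 + W - t)))
s(b, o) = 190 - 309*o
Z(h) = 1
s(35, 13)/Z((29 + A(0, 12))/(-31 + 12)) = (190 - 309*13)/1 = (190 - 4017)*1 = -3827*1 = -3827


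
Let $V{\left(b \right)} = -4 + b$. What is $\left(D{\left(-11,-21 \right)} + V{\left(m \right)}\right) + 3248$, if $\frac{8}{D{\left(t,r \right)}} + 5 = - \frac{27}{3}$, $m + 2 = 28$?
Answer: $\frac{22886}{7} \approx 3269.4$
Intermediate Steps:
$m = 26$ ($m = -2 + 28 = 26$)
$D{\left(t,r \right)} = - \frac{4}{7}$ ($D{\left(t,r \right)} = \frac{8}{-5 - \frac{27}{3}} = \frac{8}{-5 - 9} = \frac{8}{-14} = 8 \left(- \frac{1}{14}\right) = - \frac{4}{7}$)
$\left(D{\left(-11,-21 \right)} + V{\left(m \right)}\right) + 3248 = \left(- \frac{4}{7} + \left(-4 + 26\right)\right) + 3248 = \left(- \frac{4}{7} + 22\right) + 3248 = \frac{150}{7} + 3248 = \frac{22886}{7}$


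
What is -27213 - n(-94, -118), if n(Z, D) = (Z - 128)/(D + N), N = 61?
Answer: -517121/19 ≈ -27217.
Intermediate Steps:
n(Z, D) = (-128 + Z)/(61 + D) (n(Z, D) = (Z - 128)/(D + 61) = (-128 + Z)/(61 + D))
-27213 - n(-94, -118) = -27213 - (-128 - 94)/(61 - 118) = -27213 - (-222)/(-57) = -27213 - (-1)*(-222)/57 = -27213 - 1*74/19 = -27213 - 74/19 = -517121/19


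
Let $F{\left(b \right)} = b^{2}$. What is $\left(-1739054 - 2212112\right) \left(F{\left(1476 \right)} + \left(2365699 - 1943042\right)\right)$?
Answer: $-10277903387678$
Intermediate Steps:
$\left(-1739054 - 2212112\right) \left(F{\left(1476 \right)} + \left(2365699 - 1943042\right)\right) = \left(-1739054 - 2212112\right) \left(1476^{2} + \left(2365699 - 1943042\right)\right) = - 3951166 \left(2178576 + \left(2365699 - 1943042\right)\right) = - 3951166 \left(2178576 + 422657\right) = \left(-3951166\right) 2601233 = -10277903387678$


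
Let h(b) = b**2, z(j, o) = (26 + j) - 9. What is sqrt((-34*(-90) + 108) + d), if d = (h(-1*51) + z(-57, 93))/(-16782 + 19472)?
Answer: 7*sqrt(467976610)/2690 ≈ 56.293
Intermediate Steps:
z(j, o) = 17 + j
d = 2561/2690 (d = ((-1*51)**2 + (17 - 57))/(-16782 + 19472) = ((-51)**2 - 40)/2690 = (2601 - 40)*(1/2690) = 2561*(1/2690) = 2561/2690 ≈ 0.95204)
sqrt((-34*(-90) + 108) + d) = sqrt((-34*(-90) + 108) + 2561/2690) = sqrt((3060 + 108) + 2561/2690) = sqrt(3168 + 2561/2690) = sqrt(8524481/2690) = 7*sqrt(467976610)/2690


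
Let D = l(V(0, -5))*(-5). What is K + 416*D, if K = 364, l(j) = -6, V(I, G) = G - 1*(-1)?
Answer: 12844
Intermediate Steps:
V(I, G) = 1 + G (V(I, G) = G + 1 = 1 + G)
D = 30 (D = -6*(-5) = 30)
K + 416*D = 364 + 416*30 = 364 + 12480 = 12844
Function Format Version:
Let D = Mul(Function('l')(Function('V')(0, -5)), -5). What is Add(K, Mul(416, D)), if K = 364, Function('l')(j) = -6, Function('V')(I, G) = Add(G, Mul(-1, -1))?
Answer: 12844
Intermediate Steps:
Function('V')(I, G) = Add(1, G) (Function('V')(I, G) = Add(G, 1) = Add(1, G))
D = 30 (D = Mul(-6, -5) = 30)
Add(K, Mul(416, D)) = Add(364, Mul(416, 30)) = Add(364, 12480) = 12844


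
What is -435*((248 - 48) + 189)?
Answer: -169215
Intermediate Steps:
-435*((248 - 48) + 189) = -435*(200 + 189) = -435*389 = -169215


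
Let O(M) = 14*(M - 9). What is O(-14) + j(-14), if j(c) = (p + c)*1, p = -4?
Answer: -340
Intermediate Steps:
O(M) = -126 + 14*M (O(M) = 14*(-9 + M) = -126 + 14*M)
j(c) = -4 + c (j(c) = (-4 + c)*1 = -4 + c)
O(-14) + j(-14) = (-126 + 14*(-14)) + (-4 - 14) = (-126 - 196) - 18 = -322 - 18 = -340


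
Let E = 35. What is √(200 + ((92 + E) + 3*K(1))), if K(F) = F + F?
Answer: 3*√37 ≈ 18.248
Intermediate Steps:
K(F) = 2*F
√(200 + ((92 + E) + 3*K(1))) = √(200 + ((92 + 35) + 3*(2*1))) = √(200 + (127 + 3*2)) = √(200 + (127 + 6)) = √(200 + 133) = √333 = 3*√37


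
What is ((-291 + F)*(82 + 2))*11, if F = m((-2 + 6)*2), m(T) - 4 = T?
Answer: -257796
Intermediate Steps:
m(T) = 4 + T
F = 12 (F = 4 + (-2 + 6)*2 = 4 + 4*2 = 4 + 8 = 12)
((-291 + F)*(82 + 2))*11 = ((-291 + 12)*(82 + 2))*11 = -279*84*11 = -23436*11 = -257796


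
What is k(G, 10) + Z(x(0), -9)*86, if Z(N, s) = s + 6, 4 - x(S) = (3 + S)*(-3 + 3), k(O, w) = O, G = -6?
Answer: -264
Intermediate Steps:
x(S) = 4 (x(S) = 4 - (3 + S)*(-3 + 3) = 4 - (3 + S)*0 = 4 - 1*0 = 4 + 0 = 4)
Z(N, s) = 6 + s
k(G, 10) + Z(x(0), -9)*86 = -6 + (6 - 9)*86 = -6 - 3*86 = -6 - 258 = -264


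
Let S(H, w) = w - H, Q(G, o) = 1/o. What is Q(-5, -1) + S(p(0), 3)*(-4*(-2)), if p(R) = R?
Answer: 23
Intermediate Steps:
Q(-5, -1) + S(p(0), 3)*(-4*(-2)) = 1/(-1) + (3 - 1*0)*(-4*(-2)) = -1 + (3 + 0)*8 = -1 + 3*8 = -1 + 24 = 23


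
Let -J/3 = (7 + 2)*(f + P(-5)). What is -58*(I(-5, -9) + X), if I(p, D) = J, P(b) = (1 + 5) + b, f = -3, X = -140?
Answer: 4988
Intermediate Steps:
P(b) = 6 + b
J = 54 (J = -3*(7 + 2)*(-3 + (6 - 5)) = -27*(-3 + 1) = -27*(-2) = -3*(-18) = 54)
I(p, D) = 54
-58*(I(-5, -9) + X) = -58*(54 - 140) = -58*(-86) = 4988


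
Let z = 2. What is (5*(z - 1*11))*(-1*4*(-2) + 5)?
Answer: -585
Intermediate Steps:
(5*(z - 1*11))*(-1*4*(-2) + 5) = (5*(2 - 1*11))*(-1*4*(-2) + 5) = (5*(2 - 11))*(-4*(-2) + 5) = (5*(-9))*(8 + 5) = -45*13 = -585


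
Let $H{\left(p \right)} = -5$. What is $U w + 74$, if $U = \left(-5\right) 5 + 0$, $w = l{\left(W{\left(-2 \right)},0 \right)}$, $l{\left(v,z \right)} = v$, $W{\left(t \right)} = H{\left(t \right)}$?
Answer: $199$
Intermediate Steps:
$W{\left(t \right)} = -5$
$w = -5$
$U = -25$ ($U = -25 + 0 = -25$)
$U w + 74 = \left(-25\right) \left(-5\right) + 74 = 125 + 74 = 199$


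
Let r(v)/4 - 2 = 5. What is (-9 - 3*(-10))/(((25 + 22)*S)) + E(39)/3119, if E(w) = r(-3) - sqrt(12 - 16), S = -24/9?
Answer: -185969/1172744 - 2*I/3119 ≈ -0.15858 - 0.00064123*I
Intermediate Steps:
S = -8/3 (S = -24*1/9 = -8/3 ≈ -2.6667)
r(v) = 28 (r(v) = 8 + 4*5 = 8 + 20 = 28)
E(w) = 28 - 2*I (E(w) = 28 - sqrt(12 - 16) = 28 - sqrt(-4) = 28 - 2*I)
(-9 - 3*(-10))/(((25 + 22)*S)) + E(39)/3119 = (-9 - 3*(-10))/(((25 + 22)*(-8/3))) + (28 - 2*I)/3119 = (-9 + 30)/((47*(-8/3))) + (28 - 2*I)*(1/3119) = 21/(-376/3) + (28/3119 - 2*I/3119) = 21*(-3/376) + (28/3119 - 2*I/3119) = -63/376 + (28/3119 - 2*I/3119) = -185969/1172744 - 2*I/3119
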